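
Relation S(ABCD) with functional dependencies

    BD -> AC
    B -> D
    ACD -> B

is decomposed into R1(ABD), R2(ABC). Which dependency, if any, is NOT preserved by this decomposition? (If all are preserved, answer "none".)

Check ACD → B: no single fragment contains all of {ABCD}, and the restricted closure of {ACD} across the fragments never reaches {B}.
BD → AC is preserved.
B → D is preserved.

ACD -> B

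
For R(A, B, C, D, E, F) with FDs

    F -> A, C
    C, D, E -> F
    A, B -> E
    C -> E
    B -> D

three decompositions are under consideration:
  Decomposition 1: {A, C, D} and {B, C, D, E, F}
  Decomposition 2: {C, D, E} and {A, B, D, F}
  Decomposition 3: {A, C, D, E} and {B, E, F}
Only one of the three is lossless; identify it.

Decomposition 1

Decomposition 1: common = {C, D}, closure = {A, C, D, E, F} → lossless.
Decomposition 2: common = {D}, closure = {D} → lossy.
Decomposition 3: common = {E}, closure = {E} → lossy.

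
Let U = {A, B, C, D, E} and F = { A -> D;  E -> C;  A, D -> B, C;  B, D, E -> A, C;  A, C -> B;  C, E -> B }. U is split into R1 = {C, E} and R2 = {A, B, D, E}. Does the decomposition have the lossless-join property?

Yes

Common attributes: R1 ∩ R2 = {E}.
Closure of {E}: E → C applies, adding C; C, E → B applies, adding B. So (E)⁺ = {B, C, E}.
This closure contains every attribute of R1, so R1 ∩ R2 → R1. The join is lossless.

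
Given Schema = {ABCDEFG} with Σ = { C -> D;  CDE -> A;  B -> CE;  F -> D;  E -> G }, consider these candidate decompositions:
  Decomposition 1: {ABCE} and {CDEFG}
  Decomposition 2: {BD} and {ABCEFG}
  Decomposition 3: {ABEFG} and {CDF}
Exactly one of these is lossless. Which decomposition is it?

Decomposition 1: common = {CE}, closure = {ACDEG} → lossy.
Decomposition 2: common = {B}, closure = {ABCDEG} → lossless.
Decomposition 3: common = {F}, closure = {DF} → lossy.

Decomposition 2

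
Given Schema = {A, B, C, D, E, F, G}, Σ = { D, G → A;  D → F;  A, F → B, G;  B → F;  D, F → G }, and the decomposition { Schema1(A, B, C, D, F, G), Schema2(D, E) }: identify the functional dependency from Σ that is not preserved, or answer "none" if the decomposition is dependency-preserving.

none

D, G → A lies within Schema1.
D → F lies within Schema1.
A, F → B, G lies within Schema1.
B → F lies within Schema1.
D, F → G lies within Schema1.
Every dependency is enforceable on the fragments, so the decomposition is dependency-preserving.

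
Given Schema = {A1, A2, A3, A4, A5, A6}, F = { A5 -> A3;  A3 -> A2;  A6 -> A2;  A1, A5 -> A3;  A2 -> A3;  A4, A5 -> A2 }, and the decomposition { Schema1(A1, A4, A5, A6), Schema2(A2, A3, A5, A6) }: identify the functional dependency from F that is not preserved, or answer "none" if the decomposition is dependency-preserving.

A5 → A3 lies within Schema2.
A3 → A2 lies within Schema2.
A6 → A2 lies within Schema2.
A1, A5 → A3: restricted closure across fragments reaches A3.
A2 → A3 lies within Schema2.
A4, A5 → A2: restricted closure across fragments reaches A2.
Every dependency is enforceable on the fragments, so the decomposition is dependency-preserving.

none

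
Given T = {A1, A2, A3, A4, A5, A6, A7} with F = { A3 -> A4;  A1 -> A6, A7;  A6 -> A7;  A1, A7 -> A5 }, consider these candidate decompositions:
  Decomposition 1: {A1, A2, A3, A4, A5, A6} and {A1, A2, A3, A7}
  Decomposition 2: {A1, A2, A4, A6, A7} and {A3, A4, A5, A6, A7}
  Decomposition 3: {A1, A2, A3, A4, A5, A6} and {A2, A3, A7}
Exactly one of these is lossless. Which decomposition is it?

Decomposition 1: common = {A1, A2, A3}, closure = {A1, A2, A3, A4, A5, A6, A7} → lossless.
Decomposition 2: common = {A4, A6, A7}, closure = {A4, A6, A7} → lossy.
Decomposition 3: common = {A2, A3}, closure = {A2, A3, A4} → lossy.

Decomposition 1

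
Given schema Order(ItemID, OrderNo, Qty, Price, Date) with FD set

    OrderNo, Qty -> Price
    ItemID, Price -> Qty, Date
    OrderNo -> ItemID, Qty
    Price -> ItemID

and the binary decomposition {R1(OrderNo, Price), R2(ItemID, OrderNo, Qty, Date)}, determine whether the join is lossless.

Common attributes: R1 ∩ R2 = {OrderNo}.
Closure of {OrderNo}: OrderNo → ItemID, Qty applies, adding ItemID, Qty; OrderNo, Qty → Price applies, adding Price; ItemID, Price → Qty, Date applies, adding Date. So (OrderNo)⁺ = {ItemID, OrderNo, Qty, Price, Date}.
This closure contains every attribute of R1, so R1 ∩ R2 → R1. The join is lossless.

Yes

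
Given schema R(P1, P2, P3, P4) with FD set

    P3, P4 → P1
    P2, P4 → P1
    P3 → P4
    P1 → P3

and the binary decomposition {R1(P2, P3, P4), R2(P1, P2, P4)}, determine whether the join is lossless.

Common attributes: R1 ∩ R2 = {P2, P4}.
Closure of {P2, P4}: P2, P4 → P1 applies, adding P1; P1 → P3 applies, adding P3. So (P2, P4)⁺ = {P1, P2, P3, P4}.
This closure contains every attribute of R1, so R1 ∩ R2 → R1. The join is lossless.

Yes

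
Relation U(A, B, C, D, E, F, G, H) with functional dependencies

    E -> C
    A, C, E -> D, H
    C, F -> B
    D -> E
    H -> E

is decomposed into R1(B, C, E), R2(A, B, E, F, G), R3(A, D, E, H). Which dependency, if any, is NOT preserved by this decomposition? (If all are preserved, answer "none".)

C, F -> B

Check C, F → B: no single fragment contains all of {B, C, F}, and the restricted closure of {C, F} across the fragments never reaches {B}.
E → C is preserved.
A, C, E → D, H is preserved.
D → E is preserved.
H → E is preserved.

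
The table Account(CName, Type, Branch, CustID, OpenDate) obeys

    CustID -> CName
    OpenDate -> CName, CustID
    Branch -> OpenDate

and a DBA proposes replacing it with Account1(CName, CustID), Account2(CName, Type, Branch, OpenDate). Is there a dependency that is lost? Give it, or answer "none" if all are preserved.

OpenDate -> CName, CustID

Check OpenDate → CName, CustID: no single fragment contains all of {CName, CustID, OpenDate}, and the restricted closure of {OpenDate} across the fragments never reaches {CName, CustID}.
CustID → CName is preserved.
Branch → OpenDate is preserved.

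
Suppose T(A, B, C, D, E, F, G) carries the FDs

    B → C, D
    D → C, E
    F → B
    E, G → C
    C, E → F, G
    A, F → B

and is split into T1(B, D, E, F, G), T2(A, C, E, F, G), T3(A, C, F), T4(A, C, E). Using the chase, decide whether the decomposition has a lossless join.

Yes

Chase test. Columns are A, B, C, D, E, F, G; row i has aⱼ where attribute j ∈ Ti, else bᵢⱼ.
Initial tableau (one row per fragment):
  row 1: b11 a2 b13 a4 a5 a6 a7
  row 2: a1 b22 a3 b24 a5 a6 a7
  row 3: a1 b32 a3 b34 b35 a6 b37
  row 4: a1 b42 a3 b44 a5 b46 b47
Rows 1 and 2 agree on F; apply F→B and equate their B entries.
Rows 1 and 3 agree on F; apply F→B and equate their B entries.
Rows 1 and 2 agree on E, G; apply E, G→C and equate their C entries.
Rows 1 and 4 agree on C, E; apply C, E→F, G and equate their F, G entries.
Rows 2 and 4 agree on A, F; apply A, F→B and equate their B entries.
Rows 1 and 2 agree on B; apply B→C, D and equate their C, D entries.
Rows 1 and 3 agree on B; apply B→C, D and equate their C, D entries.
Rows 1 and 4 agree on B; apply B→C, D and equate their C, D entries.
Rows 1 and 3 agree on D; apply D→C, E and equate their C, E entries.
Rows 1 and 3 agree on C, E; apply C, E→F, G and equate their F, G entries.
Row 2 is now all distinguished symbols — the join is lossless.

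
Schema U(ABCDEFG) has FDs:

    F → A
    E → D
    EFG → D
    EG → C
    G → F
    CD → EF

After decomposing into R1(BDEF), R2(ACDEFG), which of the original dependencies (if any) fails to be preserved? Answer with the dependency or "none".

F → A lies within R2.
E → D lies within R1.
EFG → D lies within R2.
EG → C lies within R2.
G → F lies within R2.
CD → EF lies within R2.
Every dependency is enforceable on the fragments, so the decomposition is dependency-preserving.

none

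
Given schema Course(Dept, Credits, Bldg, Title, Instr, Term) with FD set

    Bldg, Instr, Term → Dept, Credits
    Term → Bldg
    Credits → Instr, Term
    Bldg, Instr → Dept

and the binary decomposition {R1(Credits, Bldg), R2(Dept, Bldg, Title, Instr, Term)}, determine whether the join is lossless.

No

Common attributes: R1 ∩ R2 = {Bldg}.
No dependency enlarges {Bldg}, so (Bldg)⁺ = {Bldg}.
The closure contains neither all of R1 = {Credits, Bldg} nor all of R2 = {Dept, Bldg, Title, Instr, Term}, so the common attributes are not a superkey of either fragment. The join is lossy.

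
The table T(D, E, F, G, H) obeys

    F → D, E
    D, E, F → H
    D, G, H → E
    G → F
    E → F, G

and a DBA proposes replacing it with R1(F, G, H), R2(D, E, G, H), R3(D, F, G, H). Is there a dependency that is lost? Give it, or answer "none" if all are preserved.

F → D, E: restricted closure across fragments reaches D, E.
D, E, F → H: restricted closure across fragments reaches H.
D, G, H → E lies within R2.
G → F lies within R1.
E → F, G: restricted closure across fragments reaches F, G.
Every dependency is enforceable on the fragments, so the decomposition is dependency-preserving.

none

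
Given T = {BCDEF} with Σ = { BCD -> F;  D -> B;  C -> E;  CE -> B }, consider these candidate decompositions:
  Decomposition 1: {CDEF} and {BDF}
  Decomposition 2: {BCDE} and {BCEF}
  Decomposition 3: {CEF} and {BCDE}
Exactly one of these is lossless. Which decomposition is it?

Decomposition 1: common = {DF}, closure = {BDF} → lossless.
Decomposition 2: common = {BCE}, closure = {BCE} → lossy.
Decomposition 3: common = {CE}, closure = {BCE} → lossy.

Decomposition 1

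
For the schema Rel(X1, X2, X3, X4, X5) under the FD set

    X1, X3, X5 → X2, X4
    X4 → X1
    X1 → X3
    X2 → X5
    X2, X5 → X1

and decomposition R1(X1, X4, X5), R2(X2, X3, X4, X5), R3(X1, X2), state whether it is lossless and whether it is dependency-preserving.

Lossless test (chase): Rows 1 and 2 agree on X4; apply X4→X1 and equate their X1 entries. Rows 1 and 2 agree on X1; apply X1→X3 and equate their X3 entries. Rows 1 and 3 agree on X1; apply X1→X3 and equate their X3 entries. Rows 2 and 3 agree on X2; apply X2→X5 and equate their X5 entries. Rows 1 and 2 agree on X1, X3, X5; apply X1, X3, X5→X2, X4 and equate their X2, X4 entries. Rows 1 and 3 agree on X1, X3, X5; apply X1, X3, X5→X2, X4 and equate their X2, X4 entries. Row 1 is now all distinguished symbols — the join is lossless.
Dependency preservation: the restricted closure of {X1} across the fragments never reaches {X3}, so X1 → X3 cannot be enforced without a join — not preserved.

lossless but not dependency-preserving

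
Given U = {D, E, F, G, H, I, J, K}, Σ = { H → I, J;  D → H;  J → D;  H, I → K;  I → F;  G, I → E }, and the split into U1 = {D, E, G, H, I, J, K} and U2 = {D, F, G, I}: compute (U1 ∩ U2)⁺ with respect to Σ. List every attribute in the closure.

D, E, F, G, H, I, J, K

U1 ∩ U2 = {D, G, I}.
D → H applies, adding H
H, I → K applies, adding K
I → F applies, adding F
G, I → E applies, adding E
H → I, J applies, adding J
Closure: {D, E, F, G, H, I, J, K}.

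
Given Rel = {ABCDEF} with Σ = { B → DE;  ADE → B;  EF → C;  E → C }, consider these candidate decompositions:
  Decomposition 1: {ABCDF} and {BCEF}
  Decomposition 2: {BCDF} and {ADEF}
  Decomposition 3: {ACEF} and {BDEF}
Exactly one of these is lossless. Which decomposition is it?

Decomposition 1: common = {BCF}, closure = {BCDEF} → lossless.
Decomposition 2: common = {DF}, closure = {DF} → lossy.
Decomposition 3: common = {EF}, closure = {CEF} → lossy.

Decomposition 1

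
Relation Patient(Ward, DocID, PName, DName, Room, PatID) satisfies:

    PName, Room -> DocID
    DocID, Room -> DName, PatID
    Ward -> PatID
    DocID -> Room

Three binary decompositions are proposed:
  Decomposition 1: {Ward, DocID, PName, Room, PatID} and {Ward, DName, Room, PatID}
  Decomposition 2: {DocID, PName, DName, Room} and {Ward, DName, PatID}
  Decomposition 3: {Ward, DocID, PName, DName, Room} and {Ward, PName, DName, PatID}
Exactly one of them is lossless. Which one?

Decomposition 3

Decomposition 1: common = {Ward, Room, PatID}, closure = {Ward, Room, PatID} → lossy.
Decomposition 2: common = {DName}, closure = {DName} → lossy.
Decomposition 3: common = {Ward, PName, DName}, closure = {Ward, PName, DName, PatID} → lossless.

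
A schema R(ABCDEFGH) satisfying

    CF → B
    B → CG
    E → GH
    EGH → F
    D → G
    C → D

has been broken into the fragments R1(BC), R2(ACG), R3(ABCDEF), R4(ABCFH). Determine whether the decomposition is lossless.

Chase test. Columns are ABCDEFGH; row i has aⱼ where attribute j ∈ Ri, else bᵢⱼ.
Initial tableau (one row per fragment):
  row 1: b11 a2 a3 b14 b15 b16 b17 b18
  row 2: a1 b22 a3 b24 b25 b26 a7 b28
  row 3: a1 a2 a3 a4 a5 a6 b37 b38
  row 4: a1 a2 a3 b44 b45 a6 b47 a8
Rows 1 and 3 agree on B; apply B→CG and equate their CG entries.
Rows 1 and 4 agree on B; apply B→CG and equate their CG entries.
Rows 1 and 2 agree on C; apply C→D and equate their D entries.
Rows 1 and 3 agree on C; apply C→D and equate their D entries.
Rows 1 and 4 agree on C; apply C→D and equate their D entries.
Rows 1 and 2 agree on D; apply D→G and equate their G entries.
No row becomes fully distinguished — the join is lossy.

No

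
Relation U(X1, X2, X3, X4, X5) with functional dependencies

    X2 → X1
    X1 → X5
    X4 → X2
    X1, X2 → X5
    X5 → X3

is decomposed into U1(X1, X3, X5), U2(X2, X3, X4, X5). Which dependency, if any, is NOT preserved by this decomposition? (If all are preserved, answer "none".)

Check X2 → X1: no single fragment contains all of {X1, X2}, and the restricted closure of {X2} across the fragments never reaches {X1}.
X1 → X5 is preserved.
X4 → X2 is preserved.
X1, X2 → X5 is preserved.
X5 → X3 is preserved.

X2 → X1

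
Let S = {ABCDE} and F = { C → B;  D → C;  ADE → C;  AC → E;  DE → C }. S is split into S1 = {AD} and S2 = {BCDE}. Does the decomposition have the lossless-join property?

No

Common attributes: S1 ∩ S2 = {D}.
Closure of {D}: D → C applies, adding C; C → B applies, adding B. So (D)⁺ = {BCD}.
The closure contains neither all of S1 = {AD} nor all of S2 = {BCDE}, so the common attributes are not a superkey of either fragment. The join is lossy.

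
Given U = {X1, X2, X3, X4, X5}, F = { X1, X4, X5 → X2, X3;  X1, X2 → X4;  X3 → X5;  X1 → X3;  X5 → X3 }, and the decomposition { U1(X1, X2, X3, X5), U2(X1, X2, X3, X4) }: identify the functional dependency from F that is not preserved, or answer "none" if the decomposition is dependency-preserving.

X1, X4, X5 → X2, X3: restricted closure across fragments reaches X2, X3.
X1, X2 → X4 lies within U2.
X3 → X5 lies within U1.
X1 → X3 lies within U1.
X5 → X3 lies within U1.
Every dependency is enforceable on the fragments, so the decomposition is dependency-preserving.

none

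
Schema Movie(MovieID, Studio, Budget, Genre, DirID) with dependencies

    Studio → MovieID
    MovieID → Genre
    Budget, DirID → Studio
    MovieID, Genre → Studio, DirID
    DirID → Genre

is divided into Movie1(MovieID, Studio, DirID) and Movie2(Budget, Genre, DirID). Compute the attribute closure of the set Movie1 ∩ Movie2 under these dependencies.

Genre, DirID

Movie1 ∩ Movie2 = {DirID}.
DirID → Genre applies, adding Genre
Closure: {Genre, DirID}.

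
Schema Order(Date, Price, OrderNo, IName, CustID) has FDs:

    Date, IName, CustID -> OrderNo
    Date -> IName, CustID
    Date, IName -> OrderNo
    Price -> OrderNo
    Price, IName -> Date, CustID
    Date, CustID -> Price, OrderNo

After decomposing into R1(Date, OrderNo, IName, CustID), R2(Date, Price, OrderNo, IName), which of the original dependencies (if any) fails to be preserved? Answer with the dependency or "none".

none

Date, IName, CustID → OrderNo lies within R1.
Date → IName, CustID lies within R1.
Date, IName → OrderNo lies within R1.
Price → OrderNo lies within R2.
Price, IName → Date, CustID: restricted closure across fragments reaches Date, CustID.
Date, CustID → Price, OrderNo: restricted closure across fragments reaches Price, OrderNo.
Every dependency is enforceable on the fragments, so the decomposition is dependency-preserving.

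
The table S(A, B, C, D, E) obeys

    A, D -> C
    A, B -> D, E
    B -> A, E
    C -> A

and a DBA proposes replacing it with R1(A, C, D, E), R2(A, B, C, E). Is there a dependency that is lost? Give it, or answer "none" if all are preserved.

Check A, B → D, E: no single fragment contains all of {A, B, D, E}, and the restricted closure of {A, B} across the fragments never reaches {D, E}.
A, D → C is preserved.
B → A, E is preserved.
C → A is preserved.

A, B -> D, E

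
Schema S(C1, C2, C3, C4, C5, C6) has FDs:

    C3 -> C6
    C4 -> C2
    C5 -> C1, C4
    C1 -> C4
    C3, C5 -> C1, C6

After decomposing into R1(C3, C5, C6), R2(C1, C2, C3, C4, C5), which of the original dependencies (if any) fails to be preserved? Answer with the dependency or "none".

none

C3 → C6 lies within R1.
C4 → C2 lies within R2.
C5 → C1, C4 lies within R2.
C1 → C4 lies within R2.
C3, C5 → C1, C6: restricted closure across fragments reaches C1, C6.
Every dependency is enforceable on the fragments, so the decomposition is dependency-preserving.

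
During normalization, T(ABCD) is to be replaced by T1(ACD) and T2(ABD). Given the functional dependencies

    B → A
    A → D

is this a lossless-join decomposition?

No

Common attributes: T1 ∩ T2 = {AD}.
No dependency enlarges {AD}, so (AD)⁺ = {AD}.
The closure contains neither all of T1 = {ACD} nor all of T2 = {ABD}, so the common attributes are not a superkey of either fragment. The join is lossy.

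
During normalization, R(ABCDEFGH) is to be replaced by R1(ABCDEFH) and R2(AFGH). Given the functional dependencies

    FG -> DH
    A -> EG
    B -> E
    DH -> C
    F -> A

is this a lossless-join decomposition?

Yes

Common attributes: R1 ∩ R2 = {AFH}.
Closure of {AFH}: A → EG applies, adding EG; FG → DH applies, adding D; DH → C applies, adding C. So (AFH)⁺ = {ACDEFGH}.
This closure contains every attribute of R2, so R1 ∩ R2 → R2. The join is lossless.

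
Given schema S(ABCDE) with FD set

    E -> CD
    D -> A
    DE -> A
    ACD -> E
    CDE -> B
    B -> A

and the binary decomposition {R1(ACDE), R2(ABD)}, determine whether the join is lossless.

No

Common attributes: R1 ∩ R2 = {AD}.
No dependency enlarges {AD}, so (AD)⁺ = {AD}.
The closure contains neither all of R1 = {ACDE} nor all of R2 = {ABD}, so the common attributes are not a superkey of either fragment. The join is lossy.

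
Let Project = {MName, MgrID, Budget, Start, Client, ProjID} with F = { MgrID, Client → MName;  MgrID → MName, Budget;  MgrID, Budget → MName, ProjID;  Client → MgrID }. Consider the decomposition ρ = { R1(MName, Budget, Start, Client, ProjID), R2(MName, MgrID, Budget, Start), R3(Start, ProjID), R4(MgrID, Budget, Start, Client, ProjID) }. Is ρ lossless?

Chase test. Columns are MName, MgrID, Budget, Start, Client, ProjID; row i has aⱼ where attribute j ∈ Ri, else bᵢⱼ.
Initial tableau (one row per fragment):
  row 1: a1 b12 a3 a4 a5 a6
  row 2: a1 a2 a3 a4 b25 b26
  row 3: b31 b32 b33 a4 b35 a6
  row 4: b41 a2 a3 a4 a5 a6
Rows 2 and 4 agree on MgrID; apply MgrID→MName, Budget and equate their MName, Budget entries.
Rows 2 and 4 agree on MgrID, Budget; apply MgrID, Budget→MName, ProjID and equate their MName, ProjID entries.
Rows 1 and 4 agree on Client; apply Client→MgrID and equate their MgrID entries.
Row 1 is now all distinguished symbols — the join is lossless.

Yes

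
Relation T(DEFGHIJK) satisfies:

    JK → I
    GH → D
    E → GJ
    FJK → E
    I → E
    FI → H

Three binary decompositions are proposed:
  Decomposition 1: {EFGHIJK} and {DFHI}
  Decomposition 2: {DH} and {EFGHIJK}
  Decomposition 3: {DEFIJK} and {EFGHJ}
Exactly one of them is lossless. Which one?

Decomposition 1

Decomposition 1: common = {FHI}, closure = {DEFGHIJ} → lossless.
Decomposition 2: common = {H}, closure = {H} → lossy.
Decomposition 3: common = {EFJ}, closure = {EFGJ} → lossy.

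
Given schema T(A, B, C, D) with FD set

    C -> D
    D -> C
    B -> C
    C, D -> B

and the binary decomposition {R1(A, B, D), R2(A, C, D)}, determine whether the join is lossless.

Yes

Common attributes: R1 ∩ R2 = {A, D}.
Closure of {A, D}: D → C applies, adding C; C, D → B applies, adding B. So (A, D)⁺ = {A, B, C, D}.
This closure contains every attribute of R1, so R1 ∩ R2 → R1. The join is lossless.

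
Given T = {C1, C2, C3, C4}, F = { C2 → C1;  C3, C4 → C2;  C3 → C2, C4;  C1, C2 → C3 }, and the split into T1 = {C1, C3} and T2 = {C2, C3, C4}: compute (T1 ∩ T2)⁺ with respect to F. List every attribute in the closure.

T1 ∩ T2 = {C3}.
C3 → C2, C4 applies, adding C2, C4
C2 → C1 applies, adding C1
Closure: {C1, C2, C3, C4}.

C1, C2, C3, C4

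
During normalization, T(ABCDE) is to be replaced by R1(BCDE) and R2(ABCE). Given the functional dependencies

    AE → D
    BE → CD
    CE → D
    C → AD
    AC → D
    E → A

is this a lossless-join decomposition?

Yes

Common attributes: R1 ∩ R2 = {BCE}.
Closure of {BCE}: BE → CD applies, adding D; C → AD applies, adding A. So (BCE)⁺ = {ABCDE}.
This closure contains every attribute of R1, so R1 ∩ R2 → R1. The join is lossless.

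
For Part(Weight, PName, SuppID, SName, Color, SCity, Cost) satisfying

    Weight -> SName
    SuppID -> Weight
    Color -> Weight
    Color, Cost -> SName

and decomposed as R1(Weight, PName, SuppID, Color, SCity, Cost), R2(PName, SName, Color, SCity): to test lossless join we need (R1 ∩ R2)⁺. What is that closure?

Weight, PName, SName, Color, SCity

R1 ∩ R2 = {PName, Color, SCity}.
Color → Weight applies, adding Weight
Weight → SName applies, adding SName
Closure: {Weight, PName, SName, Color, SCity}.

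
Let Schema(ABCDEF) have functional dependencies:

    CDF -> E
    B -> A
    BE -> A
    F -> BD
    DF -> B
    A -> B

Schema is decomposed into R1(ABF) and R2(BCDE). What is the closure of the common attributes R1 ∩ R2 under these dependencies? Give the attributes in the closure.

R1 ∩ R2 = {B}.
B → A applies, adding A
Closure: {AB}.

AB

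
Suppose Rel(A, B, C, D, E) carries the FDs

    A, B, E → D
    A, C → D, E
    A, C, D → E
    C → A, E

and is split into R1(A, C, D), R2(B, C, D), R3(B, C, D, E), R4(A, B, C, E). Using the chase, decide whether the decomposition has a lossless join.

Yes

Chase test. Columns are A, B, C, D, E; row i has aⱼ where attribute j ∈ Ri, else bᵢⱼ.
Initial tableau (one row per fragment):
  row 1: a1 b12 a3 a4 b15
  row 2: b21 a2 a3 a4 b25
  row 3: b31 a2 a3 a4 a5
  row 4: a1 a2 a3 b44 a5
Rows 1 and 4 agree on A, C; apply A, C→D, E and equate their D, E entries.
Rows 1 and 2 agree on C; apply C→A, E and equate their A, E entries.
Rows 1 and 3 agree on C; apply C→A, E and equate their A, E entries.
Row 2 is now all distinguished symbols — the join is lossless.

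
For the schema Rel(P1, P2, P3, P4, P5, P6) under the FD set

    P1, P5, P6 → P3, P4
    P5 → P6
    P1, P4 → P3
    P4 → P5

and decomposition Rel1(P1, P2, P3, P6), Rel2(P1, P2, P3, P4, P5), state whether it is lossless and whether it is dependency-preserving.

lossy and not dependency-preserving

Lossless test: (P1, P2, P3)⁺ = {P1, P2, P3}, which is a superkey of neither fragment — lossy.
Dependency preservation: the restricted closure of {P5} across the fragments never reaches {P6}, so P5 → P6 cannot be enforced without a join — not preserved.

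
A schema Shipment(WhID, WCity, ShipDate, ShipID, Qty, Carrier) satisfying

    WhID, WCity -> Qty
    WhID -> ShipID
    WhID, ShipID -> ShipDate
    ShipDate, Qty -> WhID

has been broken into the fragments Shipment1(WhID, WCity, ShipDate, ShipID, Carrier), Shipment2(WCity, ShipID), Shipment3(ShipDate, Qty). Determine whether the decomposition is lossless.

No

Chase test. Columns are WhID, WCity, ShipDate, ShipID, Qty, Carrier; row i has aⱼ where attribute j ∈ Shipmenti, else bᵢⱼ.
Initial tableau (one row per fragment):
  row 1: a1 a2 a3 a4 b15 a6
  row 2: b21 a2 b23 a4 b25 b26
  row 3: b31 b32 a3 b34 a5 b36
No row becomes fully distinguished — the join is lossy.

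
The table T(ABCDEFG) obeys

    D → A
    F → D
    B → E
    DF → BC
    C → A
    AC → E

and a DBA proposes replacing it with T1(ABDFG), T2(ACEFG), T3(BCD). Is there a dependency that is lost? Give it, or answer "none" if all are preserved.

Check B → E: no single fragment contains all of {BE}, and the restricted closure of {B} across the fragments never reaches {E}.
D → A is preserved.
F → D is preserved.
DF → BC is preserved.
C → A is preserved.
AC → E is preserved.

B → E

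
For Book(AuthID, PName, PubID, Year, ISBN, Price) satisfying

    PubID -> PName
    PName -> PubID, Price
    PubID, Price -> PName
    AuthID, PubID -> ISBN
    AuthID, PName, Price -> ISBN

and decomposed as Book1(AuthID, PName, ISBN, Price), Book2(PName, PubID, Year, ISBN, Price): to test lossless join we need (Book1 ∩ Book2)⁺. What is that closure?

Book1 ∩ Book2 = {PName, ISBN, Price}.
PName → PubID, Price applies, adding PubID
Closure: {PName, PubID, ISBN, Price}.

PName, PubID, ISBN, Price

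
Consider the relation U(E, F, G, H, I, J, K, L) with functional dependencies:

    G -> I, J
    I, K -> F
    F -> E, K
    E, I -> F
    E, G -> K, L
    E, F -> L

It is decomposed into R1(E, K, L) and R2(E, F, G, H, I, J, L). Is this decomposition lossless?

Common attributes: R1 ∩ R2 = {E, L}.
No dependency enlarges {E, L}, so (E, L)⁺ = {E, L}.
The closure contains neither all of R1 = {E, K, L} nor all of R2 = {E, F, G, H, I, J, L}, so the common attributes are not a superkey of either fragment. The join is lossy.

No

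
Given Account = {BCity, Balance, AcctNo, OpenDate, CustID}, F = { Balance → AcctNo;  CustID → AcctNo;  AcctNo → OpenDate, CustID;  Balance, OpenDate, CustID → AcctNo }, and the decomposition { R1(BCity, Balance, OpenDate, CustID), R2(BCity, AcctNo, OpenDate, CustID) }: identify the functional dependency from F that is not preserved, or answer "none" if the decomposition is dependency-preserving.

Balance → AcctNo: restricted closure across fragments reaches AcctNo.
CustID → AcctNo lies within R2.
AcctNo → OpenDate, CustID lies within R2.
Balance, OpenDate, CustID → AcctNo: restricted closure across fragments reaches AcctNo.
Every dependency is enforceable on the fragments, so the decomposition is dependency-preserving.

none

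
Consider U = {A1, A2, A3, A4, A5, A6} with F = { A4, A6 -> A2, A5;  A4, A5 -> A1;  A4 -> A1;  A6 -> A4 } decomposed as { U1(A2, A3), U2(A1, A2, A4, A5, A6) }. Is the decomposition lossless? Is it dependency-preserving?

lossy but dependency-preserving

Lossless test: (A2)⁺ = {A2}, which is a superkey of neither fragment — lossy.
Dependency preservation: every FD's attributes lie within a single fragment, so each can be enforced locally — preserved.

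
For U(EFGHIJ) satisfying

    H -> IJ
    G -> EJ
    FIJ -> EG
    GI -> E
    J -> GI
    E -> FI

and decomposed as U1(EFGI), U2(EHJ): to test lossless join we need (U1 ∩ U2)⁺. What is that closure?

U1 ∩ U2 = {E}.
E → FI applies, adding FI
Closure: {EFI}.

EFI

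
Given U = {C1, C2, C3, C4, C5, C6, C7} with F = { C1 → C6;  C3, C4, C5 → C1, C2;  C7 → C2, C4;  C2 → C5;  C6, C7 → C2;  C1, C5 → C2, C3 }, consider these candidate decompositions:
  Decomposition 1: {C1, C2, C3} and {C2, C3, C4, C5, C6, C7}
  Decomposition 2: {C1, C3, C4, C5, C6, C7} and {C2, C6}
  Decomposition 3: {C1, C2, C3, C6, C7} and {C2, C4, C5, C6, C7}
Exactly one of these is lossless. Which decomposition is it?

Decomposition 1: common = {C2, C3}, closure = {C2, C3, C5} → lossy.
Decomposition 2: common = {C6}, closure = {C6} → lossy.
Decomposition 3: common = {C2, C6, C7}, closure = {C2, C4, C5, C6, C7} → lossless.

Decomposition 3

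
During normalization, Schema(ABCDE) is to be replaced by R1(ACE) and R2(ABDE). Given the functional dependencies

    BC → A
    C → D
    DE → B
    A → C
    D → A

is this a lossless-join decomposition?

Common attributes: R1 ∩ R2 = {AE}.
Closure of {AE}: A → C applies, adding C; C → D applies, adding D; DE → B applies, adding B. So (AE)⁺ = {ABCDE}.
This closure contains every attribute of R1, so R1 ∩ R2 → R1. The join is lossless.

Yes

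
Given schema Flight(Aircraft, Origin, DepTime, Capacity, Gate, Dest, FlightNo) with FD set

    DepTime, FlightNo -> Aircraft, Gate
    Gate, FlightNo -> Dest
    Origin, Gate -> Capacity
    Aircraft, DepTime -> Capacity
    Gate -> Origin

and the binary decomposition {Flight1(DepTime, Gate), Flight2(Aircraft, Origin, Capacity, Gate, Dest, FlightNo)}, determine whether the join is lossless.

No

Common attributes: Flight1 ∩ Flight2 = {Gate}.
Closure of {Gate}: Gate → Origin applies, adding Origin; Origin, Gate → Capacity applies, adding Capacity. So (Gate)⁺ = {Origin, Capacity, Gate}.
The closure contains neither all of Flight1 = {DepTime, Gate} nor all of Flight2 = {Aircraft, Origin, Capacity, Gate, Dest, FlightNo}, so the common attributes are not a superkey of either fragment. The join is lossy.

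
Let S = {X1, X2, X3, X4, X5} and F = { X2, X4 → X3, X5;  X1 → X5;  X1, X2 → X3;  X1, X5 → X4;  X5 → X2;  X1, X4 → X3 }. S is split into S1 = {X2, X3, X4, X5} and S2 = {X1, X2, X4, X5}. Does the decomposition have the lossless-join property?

Common attributes: S1 ∩ S2 = {X2, X4, X5}.
Closure of {X2, X4, X5}: X2, X4 → X3, X5 applies, adding X3. So (X2, X4, X5)⁺ = {X2, X3, X4, X5}.
This closure contains every attribute of S1, so S1 ∩ S2 → S1. The join is lossless.

Yes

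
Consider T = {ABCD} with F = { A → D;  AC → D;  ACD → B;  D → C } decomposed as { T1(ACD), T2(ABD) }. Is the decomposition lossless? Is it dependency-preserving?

Lossless test: (AD)⁺ = {ABCD}, which contains all of one fragment — lossless.
Dependency preservation: ACD → B is not contained in any single fragment, but the restricted closure of its left-hand side across the fragments still reaches the right-hand side; the remaining FDs each lie inside some fragment. All dependencies are preserved.

lossless and dependency-preserving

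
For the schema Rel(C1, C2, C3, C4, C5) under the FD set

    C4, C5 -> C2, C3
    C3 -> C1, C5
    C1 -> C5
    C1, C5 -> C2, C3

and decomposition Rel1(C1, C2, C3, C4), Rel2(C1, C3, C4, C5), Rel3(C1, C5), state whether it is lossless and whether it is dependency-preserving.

Lossless test (chase): Rows 1 and 2 agree on C3; apply C3→C1, C5 and equate their C1, C5 entries. Rows 1 and 2 agree on C1, C5; apply C1, C5→C2, C3 and equate their C2, C3 entries. Rows 1 and 3 agree on C1, C5; apply C1, C5→C2, C3 and equate their C2, C3 entries. Row 1 is now all distinguished symbols — the join is lossless.
Dependency preservation: C4, C5 → C2, C3; C1, C5 → C2, C3 are not contained in any single fragment, but the restricted closure of each left-hand side across the fragments still reaches the right-hand side; the remaining FDs each lie inside some fragment. All dependencies are preserved.

lossless and dependency-preserving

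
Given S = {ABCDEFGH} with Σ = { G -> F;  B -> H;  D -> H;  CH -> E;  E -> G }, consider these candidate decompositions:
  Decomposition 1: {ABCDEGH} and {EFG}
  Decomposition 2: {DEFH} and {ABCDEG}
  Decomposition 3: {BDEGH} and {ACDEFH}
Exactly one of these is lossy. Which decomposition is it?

Decomposition 3

Decomposition 1: common = {EG}, closure = {EFG} → lossless.
Decomposition 2: common = {DE}, closure = {DEFGH} → lossless.
Decomposition 3: common = {DEH}, closure = {DEFGH} → lossy.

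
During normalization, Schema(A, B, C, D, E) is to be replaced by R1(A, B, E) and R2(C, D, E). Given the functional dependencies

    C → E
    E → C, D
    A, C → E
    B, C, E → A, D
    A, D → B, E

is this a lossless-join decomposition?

Common attributes: R1 ∩ R2 = {E}.
Closure of {E}: E → C, D applies, adding C, D. So (E)⁺ = {C, D, E}.
This closure contains every attribute of R2, so R1 ∩ R2 → R2. The join is lossless.

Yes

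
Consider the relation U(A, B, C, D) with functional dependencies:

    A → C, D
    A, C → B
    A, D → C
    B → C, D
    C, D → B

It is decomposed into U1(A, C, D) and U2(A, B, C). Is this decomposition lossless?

Yes

Common attributes: U1 ∩ U2 = {A, C}.
Closure of {A, C}: A → C, D applies, adding D; A, C → B applies, adding B. So (A, C)⁺ = {A, B, C, D}.
This closure contains every attribute of U1, so U1 ∩ U2 → U1. The join is lossless.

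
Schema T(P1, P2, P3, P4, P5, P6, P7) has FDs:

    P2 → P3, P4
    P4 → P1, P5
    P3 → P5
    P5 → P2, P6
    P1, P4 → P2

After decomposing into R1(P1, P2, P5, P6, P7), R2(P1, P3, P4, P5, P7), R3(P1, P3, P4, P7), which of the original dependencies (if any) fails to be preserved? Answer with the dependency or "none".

none

P2 → P3, P4: restricted closure across fragments reaches P3, P4.
P4 → P1, P5 lies within R2.
P3 → P5 lies within R2.
P5 → P2, P6 lies within R1.
P1, P4 → P2: restricted closure across fragments reaches P2.
Every dependency is enforceable on the fragments, so the decomposition is dependency-preserving.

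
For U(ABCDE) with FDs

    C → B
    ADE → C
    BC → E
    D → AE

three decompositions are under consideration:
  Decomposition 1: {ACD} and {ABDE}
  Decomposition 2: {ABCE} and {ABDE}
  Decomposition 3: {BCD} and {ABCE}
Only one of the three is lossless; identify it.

Decomposition 1: common = {AD}, closure = {ABCDE} → lossless.
Decomposition 2: common = {ABE}, closure = {ABE} → lossy.
Decomposition 3: common = {BC}, closure = {BCE} → lossy.

Decomposition 1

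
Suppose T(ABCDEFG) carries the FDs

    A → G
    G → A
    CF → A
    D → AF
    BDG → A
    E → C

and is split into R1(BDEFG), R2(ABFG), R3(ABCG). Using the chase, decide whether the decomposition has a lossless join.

No

Chase test. Columns are ABCDEFG; row i has aⱼ where attribute j ∈ Ri, else bᵢⱼ.
Initial tableau (one row per fragment):
  row 1: b11 a2 b13 a4 a5 a6 a7
  row 2: a1 a2 b23 b24 b25 a6 a7
  row 3: a1 a2 a3 b34 b35 b36 a7
Rows 1 and 2 agree on G; apply G→A and equate their A entries.
No row becomes fully distinguished — the join is lossy.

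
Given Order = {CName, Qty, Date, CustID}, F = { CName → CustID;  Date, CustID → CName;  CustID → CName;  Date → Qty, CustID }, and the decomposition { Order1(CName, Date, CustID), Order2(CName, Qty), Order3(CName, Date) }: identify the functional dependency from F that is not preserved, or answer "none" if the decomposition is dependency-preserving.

Date → Qty, CustID

Check Date → Qty, CustID: no single fragment contains all of {Qty, Date, CustID}, and the restricted closure of {Date} across the fragments never reaches {Qty, CustID}.
CName → CustID is preserved.
Date, CustID → CName is preserved.
CustID → CName is preserved.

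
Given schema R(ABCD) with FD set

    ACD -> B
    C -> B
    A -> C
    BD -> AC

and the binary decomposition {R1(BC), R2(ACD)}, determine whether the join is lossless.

Common attributes: R1 ∩ R2 = {C}.
Closure of {C}: C → B applies, adding B. So (C)⁺ = {BC}.
This closure contains every attribute of R1, so R1 ∩ R2 → R1. The join is lossless.

Yes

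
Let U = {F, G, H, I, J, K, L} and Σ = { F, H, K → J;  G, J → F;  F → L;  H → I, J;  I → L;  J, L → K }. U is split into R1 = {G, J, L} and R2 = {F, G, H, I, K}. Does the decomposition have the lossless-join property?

Common attributes: R1 ∩ R2 = {G}.
No dependency enlarges {G}, so (G)⁺ = {G}.
The closure contains neither all of R1 = {G, J, L} nor all of R2 = {F, G, H, I, K}, so the common attributes are not a superkey of either fragment. The join is lossy.

No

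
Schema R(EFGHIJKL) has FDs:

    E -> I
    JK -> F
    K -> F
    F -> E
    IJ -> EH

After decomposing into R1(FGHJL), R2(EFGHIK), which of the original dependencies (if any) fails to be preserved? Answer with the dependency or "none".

IJ -> EH

Check IJ → EH: no single fragment contains all of {EHIJ}, and the restricted closure of {IJ} across the fragments never reaches {EH}.
E → I is preserved.
JK → F is preserved.
K → F is preserved.
F → E is preserved.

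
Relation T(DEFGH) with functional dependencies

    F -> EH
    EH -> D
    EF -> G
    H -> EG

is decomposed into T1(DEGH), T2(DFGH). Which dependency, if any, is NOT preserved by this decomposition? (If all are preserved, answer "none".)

none

F → EH: restricted closure across fragments reaches EH.
EH → D lies within T1.
EF → G: restricted closure across fragments reaches G.
H → EG lies within T1.
Every dependency is enforceable on the fragments, so the decomposition is dependency-preserving.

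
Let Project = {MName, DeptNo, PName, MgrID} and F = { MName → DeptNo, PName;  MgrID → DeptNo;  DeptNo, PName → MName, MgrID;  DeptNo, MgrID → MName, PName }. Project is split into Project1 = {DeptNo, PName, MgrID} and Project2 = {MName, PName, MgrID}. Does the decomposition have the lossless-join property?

Common attributes: Project1 ∩ Project2 = {PName, MgrID}.
Closure of {PName, MgrID}: MgrID → DeptNo applies, adding DeptNo; DeptNo, PName → MName, MgrID applies, adding MName. So (PName, MgrID)⁺ = {MName, DeptNo, PName, MgrID}.
This closure contains every attribute of Project1, so Project1 ∩ Project2 → Project1. The join is lossless.

Yes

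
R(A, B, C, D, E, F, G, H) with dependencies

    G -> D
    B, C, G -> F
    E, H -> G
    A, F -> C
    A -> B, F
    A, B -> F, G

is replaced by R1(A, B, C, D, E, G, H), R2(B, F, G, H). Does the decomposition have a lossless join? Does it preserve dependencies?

Lossless test: (B, G, H)⁺ = {B, D, G, H}, which is a superkey of neither fragment — lossy.
Dependency preservation: the restricted closure of {B, C, G} across the fragments never reaches {F}, so B, C, G → F cannot be enforced without a join — not preserved.

lossy and not dependency-preserving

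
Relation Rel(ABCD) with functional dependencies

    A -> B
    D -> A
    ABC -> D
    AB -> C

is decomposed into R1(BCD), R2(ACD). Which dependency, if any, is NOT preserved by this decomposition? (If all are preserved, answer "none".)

none

A → B: restricted closure across fragments reaches B.
D → A lies within R2.
ABC → D: restricted closure across fragments reaches D.
AB → C: restricted closure across fragments reaches C.
Every dependency is enforceable on the fragments, so the decomposition is dependency-preserving.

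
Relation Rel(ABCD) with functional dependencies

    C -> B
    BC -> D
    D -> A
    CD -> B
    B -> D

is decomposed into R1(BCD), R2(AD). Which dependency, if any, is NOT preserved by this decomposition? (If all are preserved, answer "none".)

C → B lies within R1.
BC → D lies within R1.
D → A lies within R2.
CD → B lies within R1.
B → D lies within R1.
Every dependency is enforceable on the fragments, so the decomposition is dependency-preserving.

none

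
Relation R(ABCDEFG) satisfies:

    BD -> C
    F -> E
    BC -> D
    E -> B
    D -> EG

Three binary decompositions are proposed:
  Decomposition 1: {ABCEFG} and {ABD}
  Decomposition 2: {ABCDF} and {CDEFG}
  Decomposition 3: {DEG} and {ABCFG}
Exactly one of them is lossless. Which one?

Decomposition 2

Decomposition 1: common = {AB}, closure = {AB} → lossy.
Decomposition 2: common = {CDF}, closure = {BCDEFG} → lossless.
Decomposition 3: common = {G}, closure = {G} → lossy.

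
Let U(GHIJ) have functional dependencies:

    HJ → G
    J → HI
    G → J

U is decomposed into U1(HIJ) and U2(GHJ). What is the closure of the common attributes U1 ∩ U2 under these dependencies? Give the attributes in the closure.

GHIJ

U1 ∩ U2 = {HJ}.
HJ → G applies, adding G
J → HI applies, adding I
Closure: {GHIJ}.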